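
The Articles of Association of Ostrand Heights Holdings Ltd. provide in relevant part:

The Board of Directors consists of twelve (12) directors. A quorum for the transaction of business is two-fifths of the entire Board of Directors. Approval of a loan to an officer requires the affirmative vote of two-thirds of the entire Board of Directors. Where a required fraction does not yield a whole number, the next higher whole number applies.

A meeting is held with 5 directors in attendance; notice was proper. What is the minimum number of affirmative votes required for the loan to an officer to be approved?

The loan to an officer requires two-thirds of the entire Board of Directors (12).
2/3 of 12 = 8.
(Only 5 can vote, so the loan to an officer cannot pass at this meeting, but the required vote is still 8.)

8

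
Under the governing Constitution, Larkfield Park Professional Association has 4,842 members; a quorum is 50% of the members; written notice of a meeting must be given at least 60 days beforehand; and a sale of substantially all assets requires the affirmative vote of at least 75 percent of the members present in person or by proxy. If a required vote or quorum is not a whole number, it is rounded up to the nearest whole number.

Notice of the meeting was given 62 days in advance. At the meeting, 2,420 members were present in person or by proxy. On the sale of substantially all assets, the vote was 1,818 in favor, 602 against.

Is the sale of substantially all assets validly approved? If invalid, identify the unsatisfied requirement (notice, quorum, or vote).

Invalid — quorum requirement not satisfied.

Notice: 62 days given; 60 required. Satisfied.
Quorum: 50% of 4,842 = 2,421; 2,420 present. Not satisfied.
Vote: requires three-fourths of those present (2,420); 3/4 of 2420 = 1815, so 1,815 needed; 1,818 in favor. Satisfied.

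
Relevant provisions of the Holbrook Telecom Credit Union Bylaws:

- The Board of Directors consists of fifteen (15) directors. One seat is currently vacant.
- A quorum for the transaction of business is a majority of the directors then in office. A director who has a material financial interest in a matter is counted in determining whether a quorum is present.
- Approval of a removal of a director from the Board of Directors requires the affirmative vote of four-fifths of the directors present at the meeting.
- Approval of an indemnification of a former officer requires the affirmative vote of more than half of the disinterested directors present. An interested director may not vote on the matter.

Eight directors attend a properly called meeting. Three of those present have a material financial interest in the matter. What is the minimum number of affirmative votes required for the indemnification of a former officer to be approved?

3

The indemnification of a former officer requires a majority of the disinterested directors present (8 − 3 = 5).
A majority of 5 is 3.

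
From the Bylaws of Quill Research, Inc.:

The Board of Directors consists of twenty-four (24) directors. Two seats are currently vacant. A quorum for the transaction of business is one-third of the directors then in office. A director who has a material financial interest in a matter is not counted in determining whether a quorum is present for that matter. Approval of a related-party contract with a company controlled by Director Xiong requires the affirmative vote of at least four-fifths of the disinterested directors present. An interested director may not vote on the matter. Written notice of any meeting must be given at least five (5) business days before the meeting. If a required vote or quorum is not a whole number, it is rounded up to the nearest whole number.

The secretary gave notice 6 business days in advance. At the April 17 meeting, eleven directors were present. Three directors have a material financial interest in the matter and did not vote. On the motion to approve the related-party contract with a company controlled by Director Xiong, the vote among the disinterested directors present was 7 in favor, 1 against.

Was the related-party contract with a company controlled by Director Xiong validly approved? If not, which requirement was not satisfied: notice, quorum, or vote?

Notice: 6 business days given; 5 required (6 ≥ 5). Satisfied.
Quorum: 11 present, but the 3 interested directors do not count, leaving 8. Quorum is 8. Satisfied.
Vote: the related-party contract with a company controlled by Director Xiong requires four-fifths of the disinterested directors present (11 − 3 = 8). 4/5 of 8 = 6.40, rounded up to 7, so 7 affirmative votes are needed; 7 voted in favor. Satisfied.

Valid — all requirements satisfied.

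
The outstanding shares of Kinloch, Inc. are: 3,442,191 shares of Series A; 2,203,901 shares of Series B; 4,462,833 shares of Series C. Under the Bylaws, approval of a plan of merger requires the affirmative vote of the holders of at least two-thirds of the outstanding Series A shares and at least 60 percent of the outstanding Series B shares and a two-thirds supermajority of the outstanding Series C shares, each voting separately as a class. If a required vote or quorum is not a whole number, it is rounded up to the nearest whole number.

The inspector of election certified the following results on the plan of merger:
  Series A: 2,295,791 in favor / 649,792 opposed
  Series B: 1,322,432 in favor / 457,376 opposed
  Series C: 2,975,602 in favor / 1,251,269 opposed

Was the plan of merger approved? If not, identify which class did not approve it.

Series A: 2/3 of 3442191 = 2294794; 2,294,794 required, 2,295,791 in favor — approved.
Series B: 3/5 of 2203901 = 1322340.60, rounded up to 1322341; 1,322,341 required, 1,322,432 in favor — approved.
Series C: 2/3 of 4462833 = 2975222; 2,975,222 required, 2,975,602 in favor — approved.

Approved — every class gave the required vote.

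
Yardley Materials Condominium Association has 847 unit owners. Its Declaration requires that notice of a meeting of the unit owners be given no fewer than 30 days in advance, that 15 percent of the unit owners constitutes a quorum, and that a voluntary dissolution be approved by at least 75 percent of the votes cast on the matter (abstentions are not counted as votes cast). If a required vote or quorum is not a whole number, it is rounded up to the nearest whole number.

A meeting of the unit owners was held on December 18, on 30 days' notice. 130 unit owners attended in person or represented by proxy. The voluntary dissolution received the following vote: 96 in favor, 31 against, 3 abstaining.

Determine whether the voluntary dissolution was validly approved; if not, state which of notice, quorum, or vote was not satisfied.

Valid — all requirements satisfied.

Notice: 30 days given; 30 required. Satisfied.
Quorum: 15% of 847 = 127.05, rounded up to 128; 130 present. Satisfied.
Vote: requires three-fourths of the votes cast (130 − 3 abstaining = 127); 3/4 of 127 = 95.25, rounded up to 96, so 96 needed; 96 in favor. Satisfied.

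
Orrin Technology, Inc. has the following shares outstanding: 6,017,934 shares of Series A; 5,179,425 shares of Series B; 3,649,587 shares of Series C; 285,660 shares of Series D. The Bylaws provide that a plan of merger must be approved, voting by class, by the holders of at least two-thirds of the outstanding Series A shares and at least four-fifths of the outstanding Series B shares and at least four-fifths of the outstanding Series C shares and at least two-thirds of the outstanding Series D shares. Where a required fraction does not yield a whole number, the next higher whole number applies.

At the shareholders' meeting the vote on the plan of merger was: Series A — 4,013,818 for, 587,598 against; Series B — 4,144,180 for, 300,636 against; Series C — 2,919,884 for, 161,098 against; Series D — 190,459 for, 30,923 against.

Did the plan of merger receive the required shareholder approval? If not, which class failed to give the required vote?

Series A: 2/3 of 6017934 = 4011956; 4,011,956 required, 4,013,818 in favor — approved.
Series B: 4/5 of 5179425 = 4143540; 4,143,540 required, 4,144,180 in favor — approved.
Series C: 4/5 of 3649587 = 2919669.60, rounded up to 2919670; 2,919,670 required, 2,919,884 in favor — approved.
Series D: 2/3 of 285660 = 190440; 190,440 required, 190,459 in favor — approved.

Approved — every class gave the required vote.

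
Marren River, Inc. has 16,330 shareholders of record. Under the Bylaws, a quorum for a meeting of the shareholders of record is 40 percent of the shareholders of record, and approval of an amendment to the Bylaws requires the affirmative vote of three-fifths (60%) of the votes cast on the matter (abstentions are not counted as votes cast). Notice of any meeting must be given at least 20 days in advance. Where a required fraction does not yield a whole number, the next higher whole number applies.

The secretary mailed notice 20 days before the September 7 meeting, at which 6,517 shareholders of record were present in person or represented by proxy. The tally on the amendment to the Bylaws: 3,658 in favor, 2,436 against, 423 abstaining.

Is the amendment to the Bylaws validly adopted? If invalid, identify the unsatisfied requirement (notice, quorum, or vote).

Invalid — quorum requirement not satisfied.

Notice: 20 days given; 20 required. Satisfied.
Quorum: 40% of 16,330 = 6,532; 6,517 present. Not satisfied.
Vote: requires three-fifths of the votes cast (6,517 − 423 abstaining = 6,094); 3/5 of 6094 = 3656.40, rounded up to 3657, so 3,657 needed; 3,658 in favor. Satisfied.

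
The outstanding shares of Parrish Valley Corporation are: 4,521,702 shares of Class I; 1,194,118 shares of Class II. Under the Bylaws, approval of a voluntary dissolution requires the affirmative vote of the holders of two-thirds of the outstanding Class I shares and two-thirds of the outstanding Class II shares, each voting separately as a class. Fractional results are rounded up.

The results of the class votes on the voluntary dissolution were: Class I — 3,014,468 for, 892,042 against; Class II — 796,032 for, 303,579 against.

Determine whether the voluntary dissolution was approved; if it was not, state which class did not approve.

Not approved — the Class II shares did not give the required vote.

Class I: 2/3 of 4521702 = 3014468; 3,014,468 required, 3,014,468 in favor — approved.
Class II: 2/3 of 1194118 = 796078.67, rounded up to 796079; 796,079 required, 796,032 in favor — not approved.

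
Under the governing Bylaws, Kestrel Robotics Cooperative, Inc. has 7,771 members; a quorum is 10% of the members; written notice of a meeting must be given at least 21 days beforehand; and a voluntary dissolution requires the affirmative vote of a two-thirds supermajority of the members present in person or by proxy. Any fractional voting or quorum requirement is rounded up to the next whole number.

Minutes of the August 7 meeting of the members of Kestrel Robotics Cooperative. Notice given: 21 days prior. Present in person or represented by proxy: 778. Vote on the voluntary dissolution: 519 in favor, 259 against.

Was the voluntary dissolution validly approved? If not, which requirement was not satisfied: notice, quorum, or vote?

Notice: 21 days given; 21 required. Satisfied.
Quorum: 10% of 7,771 = 777.10, rounded up to 778; 778 present. Satisfied.
Vote: requires two-thirds of those present (778); 2/3 of 778 = 518.67, rounded up to 519, so 519 needed; 519 in favor. Satisfied.

Valid — all requirements satisfied.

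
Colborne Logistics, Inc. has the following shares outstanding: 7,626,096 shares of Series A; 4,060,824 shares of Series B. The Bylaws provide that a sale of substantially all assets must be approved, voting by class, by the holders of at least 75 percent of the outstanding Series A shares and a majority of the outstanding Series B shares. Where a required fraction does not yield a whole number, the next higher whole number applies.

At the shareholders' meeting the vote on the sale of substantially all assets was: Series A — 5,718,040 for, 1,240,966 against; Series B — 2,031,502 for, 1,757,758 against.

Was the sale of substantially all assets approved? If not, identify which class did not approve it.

Not approved — the Series A shares did not give the required vote.

Series A: 3/4 of 7626096 = 5719572; 5,719,572 required, 5,718,040 in favor — not approved.
Series B: a majority of 4060824 is 2030413; 2,030,413 required, 2,031,502 in favor — approved.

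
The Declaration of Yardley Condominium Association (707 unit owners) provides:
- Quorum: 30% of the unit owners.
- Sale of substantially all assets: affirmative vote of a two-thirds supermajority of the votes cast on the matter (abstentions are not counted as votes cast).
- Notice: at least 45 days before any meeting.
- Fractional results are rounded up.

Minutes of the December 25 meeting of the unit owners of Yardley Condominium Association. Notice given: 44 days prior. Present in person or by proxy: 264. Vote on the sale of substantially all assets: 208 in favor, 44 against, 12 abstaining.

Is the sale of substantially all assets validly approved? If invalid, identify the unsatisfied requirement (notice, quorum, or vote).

Invalid — notice requirement not satisfied.

Notice: 44 days given; 45 required. Not satisfied.
Quorum: 30% of 707 = 212.10, rounded up to 213; 264 present. Satisfied.
Vote: requires two-thirds of the votes cast (264 − 12 abstaining = 252); 2/3 of 252 = 168, so 168 needed; 208 in favor. Satisfied.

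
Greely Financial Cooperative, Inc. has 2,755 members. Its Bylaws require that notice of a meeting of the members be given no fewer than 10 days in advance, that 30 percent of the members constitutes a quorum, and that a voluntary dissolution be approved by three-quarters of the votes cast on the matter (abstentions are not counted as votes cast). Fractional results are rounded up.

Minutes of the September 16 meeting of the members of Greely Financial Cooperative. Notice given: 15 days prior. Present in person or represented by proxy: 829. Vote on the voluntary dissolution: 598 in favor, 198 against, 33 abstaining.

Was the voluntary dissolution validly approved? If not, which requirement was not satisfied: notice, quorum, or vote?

Notice: 15 days given; 10 required. Satisfied.
Quorum: 30% of 2,755 = 826.50, rounded up to 827; 829 present. Satisfied.
Vote: requires three-fourths of the votes cast (829 − 33 abstaining = 796); 3/4 of 796 = 597, so 597 needed; 598 in favor. Satisfied.

Valid — all requirements satisfied.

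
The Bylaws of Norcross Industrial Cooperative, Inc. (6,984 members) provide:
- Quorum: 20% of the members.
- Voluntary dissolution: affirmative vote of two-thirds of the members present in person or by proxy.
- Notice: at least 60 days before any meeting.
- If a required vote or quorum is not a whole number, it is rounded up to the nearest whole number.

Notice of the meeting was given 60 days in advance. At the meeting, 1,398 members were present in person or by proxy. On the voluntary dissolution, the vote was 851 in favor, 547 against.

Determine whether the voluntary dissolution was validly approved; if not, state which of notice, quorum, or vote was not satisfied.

Notice: 60 days given; 60 required. Satisfied.
Quorum: 20% of 6,984 = 1,396.80, rounded up to 1,397; 1,398 present. Satisfied.
Vote: requires two-thirds of those present (1,398); 2/3 of 1398 = 932, so 932 needed; 851 in favor. Not satisfied.

Invalid — vote requirement not satisfied.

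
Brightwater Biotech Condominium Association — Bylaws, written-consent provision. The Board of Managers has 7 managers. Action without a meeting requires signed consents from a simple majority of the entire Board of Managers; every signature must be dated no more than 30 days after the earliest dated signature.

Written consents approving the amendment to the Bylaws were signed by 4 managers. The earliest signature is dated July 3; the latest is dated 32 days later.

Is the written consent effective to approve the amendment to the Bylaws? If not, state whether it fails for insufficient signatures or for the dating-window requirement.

Not effective — dating-window requirement not satisfied.

Signatures required: a simple majority of 7 — a majority of 7 is 4, so 4 needed; 4 signed. Sufficient.
Dating window: the latest signature is 32 days after the earliest; the limit is 30 days. Outside the window.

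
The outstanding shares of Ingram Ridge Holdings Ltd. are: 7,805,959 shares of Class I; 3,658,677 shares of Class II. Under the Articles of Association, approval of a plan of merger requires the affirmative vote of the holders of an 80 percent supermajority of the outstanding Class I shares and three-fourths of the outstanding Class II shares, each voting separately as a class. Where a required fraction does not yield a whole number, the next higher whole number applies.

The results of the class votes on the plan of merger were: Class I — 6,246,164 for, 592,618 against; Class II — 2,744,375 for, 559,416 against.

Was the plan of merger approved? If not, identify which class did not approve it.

Class I: 4/5 of 7805959 = 6244767.20, rounded up to 6244768; 6,244,768 required, 6,246,164 in favor — approved.
Class II: 3/4 of 3658677 = 2744007.75, rounded up to 2744008; 2,744,008 required, 2,744,375 in favor — approved.

Approved — every class gave the required vote.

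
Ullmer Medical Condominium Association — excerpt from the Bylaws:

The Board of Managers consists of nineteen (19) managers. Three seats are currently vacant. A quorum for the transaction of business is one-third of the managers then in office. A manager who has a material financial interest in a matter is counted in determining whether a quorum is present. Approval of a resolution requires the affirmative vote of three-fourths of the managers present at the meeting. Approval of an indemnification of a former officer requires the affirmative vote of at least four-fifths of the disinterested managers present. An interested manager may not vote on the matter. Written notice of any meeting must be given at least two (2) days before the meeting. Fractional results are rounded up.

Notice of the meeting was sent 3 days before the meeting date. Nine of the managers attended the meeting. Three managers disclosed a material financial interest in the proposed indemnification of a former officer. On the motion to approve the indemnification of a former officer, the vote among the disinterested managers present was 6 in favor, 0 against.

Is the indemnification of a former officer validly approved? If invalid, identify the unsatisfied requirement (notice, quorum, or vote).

Valid — all requirements satisfied.

Notice: 3 days given; 2 required (3 ≥ 2). Satisfied.
Quorum: 9 present (interested managers count toward quorum); quorum is 6. Satisfied.
Vote: the indemnification of a former officer requires four-fifths of the disinterested managers present (9 − 3 = 6). 4/5 of 6 = 4.80, rounded up to 5, so 5 affirmative votes are needed; 6 voted in favor. Satisfied.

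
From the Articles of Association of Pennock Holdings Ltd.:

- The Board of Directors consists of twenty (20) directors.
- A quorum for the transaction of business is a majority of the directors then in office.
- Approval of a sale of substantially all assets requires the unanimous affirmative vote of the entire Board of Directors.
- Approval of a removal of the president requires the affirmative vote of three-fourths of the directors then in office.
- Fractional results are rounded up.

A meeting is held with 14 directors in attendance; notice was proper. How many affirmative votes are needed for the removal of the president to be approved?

15

The removal of the president requires three-fourths of the directors then in office (20).
3/4 of 20 = 15.
(Only 14 can vote, so the removal of the president cannot pass at this meeting, but the required vote is still 15.)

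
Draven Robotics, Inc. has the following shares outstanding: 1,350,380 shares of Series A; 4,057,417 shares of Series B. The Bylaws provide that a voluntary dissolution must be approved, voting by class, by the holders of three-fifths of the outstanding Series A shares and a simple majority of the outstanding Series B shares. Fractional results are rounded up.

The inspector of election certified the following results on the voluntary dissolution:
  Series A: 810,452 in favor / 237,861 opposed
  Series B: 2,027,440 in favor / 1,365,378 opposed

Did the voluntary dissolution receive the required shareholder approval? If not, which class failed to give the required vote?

Not approved — the Series B shares did not give the required vote.

Series A: 3/5 of 1350380 = 810228; 810,228 required, 810,452 in favor — approved.
Series B: a majority of 4057417 is 2028709; 2,028,709 required, 2,027,440 in favor — not approved.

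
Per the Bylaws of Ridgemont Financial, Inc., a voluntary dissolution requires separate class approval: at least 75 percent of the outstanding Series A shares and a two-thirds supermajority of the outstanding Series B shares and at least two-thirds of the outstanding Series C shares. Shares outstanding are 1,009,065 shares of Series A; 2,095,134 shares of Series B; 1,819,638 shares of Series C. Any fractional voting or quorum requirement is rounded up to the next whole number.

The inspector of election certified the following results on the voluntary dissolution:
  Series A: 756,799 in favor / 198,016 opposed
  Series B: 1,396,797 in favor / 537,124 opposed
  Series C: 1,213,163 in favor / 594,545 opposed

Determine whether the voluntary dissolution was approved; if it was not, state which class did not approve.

Series A: 3/4 of 1009065 = 756798.75, rounded up to 756799; 756,799 required, 756,799 in favor — approved.
Series B: 2/3 of 2095134 = 1396756; 1,396,756 required, 1,396,797 in favor — approved.
Series C: 2/3 of 1819638 = 1213092; 1,213,092 required, 1,213,163 in favor — approved.

Approved — every class gave the required vote.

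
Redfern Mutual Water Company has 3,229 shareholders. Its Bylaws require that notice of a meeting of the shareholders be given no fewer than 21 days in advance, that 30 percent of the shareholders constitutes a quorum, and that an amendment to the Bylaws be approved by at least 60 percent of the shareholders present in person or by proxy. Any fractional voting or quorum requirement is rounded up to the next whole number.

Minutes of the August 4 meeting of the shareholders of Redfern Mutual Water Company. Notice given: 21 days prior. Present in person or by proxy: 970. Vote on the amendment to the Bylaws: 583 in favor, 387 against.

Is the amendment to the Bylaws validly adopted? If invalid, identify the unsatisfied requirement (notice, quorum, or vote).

Valid — all requirements satisfied.

Notice: 21 days given; 21 required. Satisfied.
Quorum: 30% of 3,229 = 968.70, rounded up to 969; 970 present. Satisfied.
Vote: requires three-fifths of those present (970); 3/5 of 970 = 582, so 582 needed; 583 in favor. Satisfied.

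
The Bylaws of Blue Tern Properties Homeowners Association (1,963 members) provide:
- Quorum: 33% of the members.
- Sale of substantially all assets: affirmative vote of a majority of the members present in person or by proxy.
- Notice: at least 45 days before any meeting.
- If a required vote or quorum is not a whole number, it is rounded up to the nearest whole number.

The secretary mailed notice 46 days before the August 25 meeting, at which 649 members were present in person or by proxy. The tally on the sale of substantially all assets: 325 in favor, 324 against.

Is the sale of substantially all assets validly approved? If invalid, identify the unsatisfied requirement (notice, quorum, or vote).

Notice: 46 days given; 45 required. Satisfied.
Quorum: 33% of 1,963 = 647.79, rounded up to 648; 649 present. Satisfied.
Vote: requires a majority of those present (649); a majority of 649 is 325, so 325 needed; 325 in favor. Satisfied.

Valid — all requirements satisfied.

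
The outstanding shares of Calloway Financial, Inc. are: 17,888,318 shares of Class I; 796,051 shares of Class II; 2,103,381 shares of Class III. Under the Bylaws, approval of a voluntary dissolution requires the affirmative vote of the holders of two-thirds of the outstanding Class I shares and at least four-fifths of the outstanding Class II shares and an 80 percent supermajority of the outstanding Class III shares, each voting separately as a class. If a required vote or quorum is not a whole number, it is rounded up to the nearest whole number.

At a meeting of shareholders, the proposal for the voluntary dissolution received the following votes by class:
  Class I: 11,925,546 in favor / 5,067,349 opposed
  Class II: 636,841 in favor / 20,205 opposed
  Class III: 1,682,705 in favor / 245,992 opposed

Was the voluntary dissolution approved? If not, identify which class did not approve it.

Approved — every class gave the required vote.

Class I: 2/3 of 17888318 = 11925545.33, rounded up to 11925546; 11,925,546 required, 11,925,546 in favor — approved.
Class II: 4/5 of 796051 = 636840.80, rounded up to 636841; 636,841 required, 636,841 in favor — approved.
Class III: 4/5 of 2103381 = 1682704.80, rounded up to 1682705; 1,682,705 required, 1,682,705 in favor — approved.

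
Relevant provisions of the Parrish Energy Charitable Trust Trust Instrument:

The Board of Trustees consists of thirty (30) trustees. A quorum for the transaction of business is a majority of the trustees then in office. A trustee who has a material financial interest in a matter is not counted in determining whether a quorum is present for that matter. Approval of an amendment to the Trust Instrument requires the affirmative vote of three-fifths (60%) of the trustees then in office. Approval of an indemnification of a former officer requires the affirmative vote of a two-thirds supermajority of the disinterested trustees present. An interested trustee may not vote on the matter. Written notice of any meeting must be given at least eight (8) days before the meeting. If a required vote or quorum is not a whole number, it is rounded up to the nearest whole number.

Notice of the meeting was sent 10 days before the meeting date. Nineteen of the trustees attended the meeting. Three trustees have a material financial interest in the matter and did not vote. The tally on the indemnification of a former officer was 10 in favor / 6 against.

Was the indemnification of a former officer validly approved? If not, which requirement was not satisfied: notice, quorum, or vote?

Invalid — vote requirement not satisfied.

Notice: 10 days given; 8 required (10 ≥ 8). Satisfied.
Quorum: 19 present, but the 3 interested trustees do not count, leaving 16. Quorum is 16. Satisfied.
Vote: the indemnification of a former officer requires two-thirds of the disinterested trustees present (19 − 3 = 16). 2/3 of 16 = 10.67, rounded up to 11, so 11 affirmative votes are needed; 10 voted in favor. Not satisfied.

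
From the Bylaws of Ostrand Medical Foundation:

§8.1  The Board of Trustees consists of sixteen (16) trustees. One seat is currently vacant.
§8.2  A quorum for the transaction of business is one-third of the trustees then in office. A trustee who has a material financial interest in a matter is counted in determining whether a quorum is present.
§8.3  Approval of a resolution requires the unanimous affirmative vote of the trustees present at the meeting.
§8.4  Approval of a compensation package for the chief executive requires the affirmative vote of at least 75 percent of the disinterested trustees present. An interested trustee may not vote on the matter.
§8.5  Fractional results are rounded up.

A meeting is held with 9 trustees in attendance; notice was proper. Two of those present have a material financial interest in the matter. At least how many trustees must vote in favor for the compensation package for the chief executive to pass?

The compensation package for the chief executive requires three-fourths of the disinterested trustees present (9 − 2 = 7).
3/4 of 7 = 5.25, rounded up to 6.

6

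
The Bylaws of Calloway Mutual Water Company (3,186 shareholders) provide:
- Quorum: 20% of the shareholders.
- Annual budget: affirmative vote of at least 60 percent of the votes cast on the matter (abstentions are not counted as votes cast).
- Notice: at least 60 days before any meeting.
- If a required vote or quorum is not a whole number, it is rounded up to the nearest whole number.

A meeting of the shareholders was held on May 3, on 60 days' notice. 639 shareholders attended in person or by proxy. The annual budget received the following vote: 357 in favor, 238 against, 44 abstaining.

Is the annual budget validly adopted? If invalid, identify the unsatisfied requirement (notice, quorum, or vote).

Notice: 60 days given; 60 required. Satisfied.
Quorum: 20% of 3,186 = 637.20, rounded up to 638; 639 present. Satisfied.
Vote: requires three-fifths of the votes cast (639 − 44 abstaining = 595); 3/5 of 595 = 357, so 357 needed; 357 in favor. Satisfied.

Valid — all requirements satisfied.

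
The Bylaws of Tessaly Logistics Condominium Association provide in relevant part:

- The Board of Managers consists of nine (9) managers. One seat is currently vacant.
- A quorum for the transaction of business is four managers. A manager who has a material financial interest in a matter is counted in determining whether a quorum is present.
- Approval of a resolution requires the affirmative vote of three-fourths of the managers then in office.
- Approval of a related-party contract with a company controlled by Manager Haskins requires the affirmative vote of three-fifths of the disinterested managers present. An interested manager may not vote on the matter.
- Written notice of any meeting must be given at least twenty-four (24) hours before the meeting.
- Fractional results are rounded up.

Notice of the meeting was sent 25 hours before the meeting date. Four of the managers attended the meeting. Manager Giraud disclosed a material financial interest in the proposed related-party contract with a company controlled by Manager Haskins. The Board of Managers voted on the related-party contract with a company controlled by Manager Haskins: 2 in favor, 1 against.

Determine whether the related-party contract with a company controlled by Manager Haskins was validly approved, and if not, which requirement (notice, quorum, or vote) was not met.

Notice: 25 hours given; 24 required (25 ≥ 24). Satisfied.
Quorum: 4 present (interested managers count toward quorum); quorum is 4. Satisfied.
Vote: the related-party contract with a company controlled by Manager Haskins requires three-fifths of the disinterested managers present (4 − 1 = 3). 3/5 of 3 = 1.80, rounded up to 2, so 2 affirmative votes are needed; 2 voted in favor. Satisfied.

Valid — all requirements satisfied.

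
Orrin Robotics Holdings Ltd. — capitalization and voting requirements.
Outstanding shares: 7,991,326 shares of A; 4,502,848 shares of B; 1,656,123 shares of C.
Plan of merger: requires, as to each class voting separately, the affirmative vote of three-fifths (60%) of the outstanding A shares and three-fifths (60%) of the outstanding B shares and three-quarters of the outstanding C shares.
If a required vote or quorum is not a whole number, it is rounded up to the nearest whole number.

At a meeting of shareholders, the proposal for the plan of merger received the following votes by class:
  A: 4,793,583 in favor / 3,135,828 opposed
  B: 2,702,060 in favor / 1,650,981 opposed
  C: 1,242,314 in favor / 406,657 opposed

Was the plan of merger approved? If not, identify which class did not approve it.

A: 3/5 of 7991326 = 4794795.60, rounded up to 4794796; 4,794,796 required, 4,793,583 in favor — not approved.
B: 3/5 of 4502848 = 2701708.80, rounded up to 2701709; 2,701,709 required, 2,702,060 in favor — approved.
C: 3/4 of 1656123 = 1242092.25, rounded up to 1242093; 1,242,093 required, 1,242,314 in favor — approved.

Not approved — the A shares did not give the required vote.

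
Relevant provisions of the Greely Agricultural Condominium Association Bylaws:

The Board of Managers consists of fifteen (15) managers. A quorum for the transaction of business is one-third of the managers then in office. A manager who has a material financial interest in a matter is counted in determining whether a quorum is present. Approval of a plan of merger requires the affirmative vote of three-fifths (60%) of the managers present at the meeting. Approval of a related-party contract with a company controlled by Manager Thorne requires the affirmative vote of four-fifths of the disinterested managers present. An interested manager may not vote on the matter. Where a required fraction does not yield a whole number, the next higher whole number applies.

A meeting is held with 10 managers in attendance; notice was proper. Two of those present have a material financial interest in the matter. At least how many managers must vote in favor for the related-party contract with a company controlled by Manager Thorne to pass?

7

The related-party contract with a company controlled by Manager Thorne requires four-fifths of the disinterested managers present (10 − 2 = 8).
4/5 of 8 = 6.40, rounded up to 7.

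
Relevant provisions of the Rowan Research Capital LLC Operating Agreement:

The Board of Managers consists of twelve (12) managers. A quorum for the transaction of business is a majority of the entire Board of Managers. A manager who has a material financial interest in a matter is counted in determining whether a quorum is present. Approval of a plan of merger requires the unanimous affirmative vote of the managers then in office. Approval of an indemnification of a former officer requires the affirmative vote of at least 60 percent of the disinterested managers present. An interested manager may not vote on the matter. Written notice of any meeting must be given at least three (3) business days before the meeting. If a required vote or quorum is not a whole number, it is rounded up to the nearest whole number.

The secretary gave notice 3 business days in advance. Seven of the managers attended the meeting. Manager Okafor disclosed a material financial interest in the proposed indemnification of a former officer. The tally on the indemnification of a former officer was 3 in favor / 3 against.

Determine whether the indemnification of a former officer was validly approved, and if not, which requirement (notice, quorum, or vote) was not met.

Notice: 3 business days given; 3 required (3 ≥ 3). Satisfied.
Quorum: 7 present (interested managers count toward quorum); quorum is 7. Satisfied.
Vote: the indemnification of a former officer requires three-fifths of the disinterested managers present (7 − 1 = 6). 3/5 of 6 = 3.60, rounded up to 4, so 4 affirmative votes are needed; 3 voted in favor. Not satisfied.

Invalid — vote requirement not satisfied.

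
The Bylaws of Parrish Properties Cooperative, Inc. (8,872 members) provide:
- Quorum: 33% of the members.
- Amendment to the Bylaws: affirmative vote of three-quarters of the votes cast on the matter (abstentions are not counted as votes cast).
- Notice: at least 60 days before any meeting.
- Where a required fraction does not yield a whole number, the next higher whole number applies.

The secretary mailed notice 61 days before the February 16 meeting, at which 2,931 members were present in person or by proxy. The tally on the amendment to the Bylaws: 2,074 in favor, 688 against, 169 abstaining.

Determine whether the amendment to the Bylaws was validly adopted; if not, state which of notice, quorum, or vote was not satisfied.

Notice: 61 days given; 60 required. Satisfied.
Quorum: 33% of 8,872 = 2,927.76, rounded up to 2,928; 2,931 present. Satisfied.
Vote: requires three-fourths of the votes cast (2,931 − 169 abstaining = 2,762); 3/4 of 2762 = 2071.50, rounded up to 2072, so 2,072 needed; 2,074 in favor. Satisfied.

Valid — all requirements satisfied.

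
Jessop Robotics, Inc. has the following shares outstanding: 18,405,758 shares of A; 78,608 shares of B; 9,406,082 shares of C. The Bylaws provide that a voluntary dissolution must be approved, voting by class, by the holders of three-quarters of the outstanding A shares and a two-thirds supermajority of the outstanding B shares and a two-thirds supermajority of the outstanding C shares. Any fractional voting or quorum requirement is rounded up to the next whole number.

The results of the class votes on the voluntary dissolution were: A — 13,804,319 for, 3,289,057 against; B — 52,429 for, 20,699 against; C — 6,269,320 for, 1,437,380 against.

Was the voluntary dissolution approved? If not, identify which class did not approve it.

A: 3/4 of 18405758 = 13804318.50, rounded up to 13804319; 13,804,319 required, 13,804,319 in favor — approved.
B: 2/3 of 78608 = 52405.33, rounded up to 52406; 52,406 required, 52,429 in favor — approved.
C: 2/3 of 9406082 = 6270721.33, rounded up to 6270722; 6,270,722 required, 6,269,320 in favor — not approved.

Not approved — the C shares did not give the required vote.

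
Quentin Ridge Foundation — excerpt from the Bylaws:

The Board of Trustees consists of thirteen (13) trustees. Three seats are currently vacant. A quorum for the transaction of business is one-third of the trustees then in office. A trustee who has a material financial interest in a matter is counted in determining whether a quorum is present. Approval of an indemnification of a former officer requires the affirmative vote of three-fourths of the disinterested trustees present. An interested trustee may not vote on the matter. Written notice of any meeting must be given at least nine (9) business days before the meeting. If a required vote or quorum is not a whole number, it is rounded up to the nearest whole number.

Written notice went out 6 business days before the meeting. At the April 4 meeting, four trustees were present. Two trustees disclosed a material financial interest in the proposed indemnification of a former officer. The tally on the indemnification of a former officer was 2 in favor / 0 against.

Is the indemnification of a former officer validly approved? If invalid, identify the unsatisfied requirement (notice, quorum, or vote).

Invalid — notice requirement not satisfied.

Notice: 6 business days given; 9 required (6 < 9). Not satisfied.
Quorum: 4 present (interested trustees count toward quorum); quorum is 4. Satisfied.
Vote: the indemnification of a former officer requires three-fourths of the disinterested trustees present (4 − 2 = 2). 3/4 of 2 = 1.50, rounded up to 2, so 2 affirmative votes are needed; 2 voted in favor. Satisfied.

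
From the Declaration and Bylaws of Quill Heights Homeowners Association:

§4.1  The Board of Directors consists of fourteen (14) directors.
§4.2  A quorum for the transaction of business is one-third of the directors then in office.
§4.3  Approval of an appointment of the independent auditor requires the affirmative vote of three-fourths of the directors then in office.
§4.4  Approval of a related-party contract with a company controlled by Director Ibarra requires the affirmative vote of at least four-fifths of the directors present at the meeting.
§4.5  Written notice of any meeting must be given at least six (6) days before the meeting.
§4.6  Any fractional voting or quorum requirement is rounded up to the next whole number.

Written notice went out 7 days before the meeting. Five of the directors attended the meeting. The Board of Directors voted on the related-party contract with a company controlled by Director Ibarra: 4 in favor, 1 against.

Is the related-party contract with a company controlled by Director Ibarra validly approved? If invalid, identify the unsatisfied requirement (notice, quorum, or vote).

Notice: 7 days given; 6 required (7 ≥ 6). Satisfied.
Quorum: 5 present; quorum is 5. Satisfied.
Vote: the related-party contract with a company controlled by Director Ibarra requires four-fifths of the directors present (5). 4/5 of 5 = 4, so 4 affirmative votes are needed; 4 voted in favor. Satisfied.

Valid — all requirements satisfied.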